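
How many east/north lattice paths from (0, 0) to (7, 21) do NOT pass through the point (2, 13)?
Number of paths = 1048905

Total paths from (0, 0) to (7, 21): C(28, 7) = 1184040. Paths through (2, 13): (paths (0, 0) → (2, 13)) × (paths (2, 13) → (7, 21)) = C(15, 2) · C(13, 5) = 105 · 1287 = 135135. Avoidance count = 1184040 − 135135 = 1048905.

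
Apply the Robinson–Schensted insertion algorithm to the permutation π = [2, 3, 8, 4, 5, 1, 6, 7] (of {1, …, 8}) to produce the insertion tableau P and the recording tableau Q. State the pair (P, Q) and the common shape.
P = [1, 3, 4, 5, 6, 7] / [2] / [8];  Q = [1, 2, 3, 5, 7, 8] / [4] / [6];  common shape = (6, 1, 1)

Row-insert the values π_1, π_2, … into P one at a time, bumping the leftmost entry strictly greater than the inserted value down to the next row. The recording tableau Q records, in position (i, j), the step at which that cell was added to P.
  Insert 2 (step 1): P = [2];  Q = [1]
  Insert 3 (step 2): P = [2, 3];  Q = [1, 2]
  Insert 8 (step 3): P = [2, 3, 8];  Q = [1, 2, 3]
  Insert 4 (step 4): P = [2, 3, 4] / [8];  Q = [1, 2, 3] / [4]
  Insert 5 (step 5): P = [2, 3, 4, 5] / [8];  Q = [1, 2, 3, 5] / [4]
  Insert 1 (step 6): P = [1, 3, 4, 5] / [2] / [8];  Q = [1, 2, 3, 5] / [4] / [6]
  Insert 6 (step 7): P = [1, 3, 4, 5, 6] / [2] / [8];  Q = [1, 2, 3, 5, 7] / [4] / [6]
  Insert 7 (step 8): P = [1, 3, 4, 5, 6, 7] / [2] / [8];  Q = [1, 2, 3, 5, 7, 8] / [4] / [6]
Final shape: (6, 1, 1).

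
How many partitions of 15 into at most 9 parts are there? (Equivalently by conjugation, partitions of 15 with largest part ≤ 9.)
p(15, parts ≤ 9) = 157

Partitions of 15 with all parts ≤ 9: 9+6, 9+5+1, 9+4+2, 9+4+1+1, 9+3+3, 9+3+2+1, 9+3+1+1+1, 9+2+2+2, 9+2+2+1+1, 9+2+1+1+1+1, 9+1+1+1+1+1+1, 8+7, 8+6+1, 8+5+2, 8+5+1+1, 8+4+3, 8+4+2+1, 8+4+1+1+1, 8+3+3+1, 8+3+2+2, 8+3+2+1+1, 8+3+1+1+1+1, 8+2+2+2+1, 8+2+2+1+1+1, 8+2+1+1+1+1+1, 8+1+1+1+1+1+1+1, 7+7+1, 7+6+2, 7+6+1+1, 7+5+3, … (157 total). Count = 157.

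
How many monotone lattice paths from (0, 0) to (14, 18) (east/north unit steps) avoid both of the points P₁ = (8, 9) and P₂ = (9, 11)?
Number of paths = 274500290

Inclusion–exclusion. Total paths: C(32, 14) = 471435600. Through P₁: C(17, 8)·C(15, 6) = 121671550. Through P₂: C(20, 9)·C(12, 5) = 133024320. Since P₁ is strictly southwest of P₂, a monotone path through both must visit P₁ then P₂; paths through both = C(17, 8)·C(3, 1)·C(12, 5) = 57760560. Avoid both = 471435600 − 121671550 − 133024320 + 57760560 = 274500290.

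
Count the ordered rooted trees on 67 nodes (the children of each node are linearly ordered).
C_66 = 5632681584560312734993915705849145100

These ordered rooted trees are counted by the Catalan number C_n = (1/(n + 1)) · C(2n, n). For n = 66: C_66 = (1/67) · C(132, 66) = 377389666165540953244592352291892721700/67 = 5632681584560312734993915705849145100.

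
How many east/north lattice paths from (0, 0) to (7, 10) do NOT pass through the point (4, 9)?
Number of paths = 16588

Total paths from (0, 0) to (7, 10): C(17, 7) = 19448. Paths through (4, 9): (paths (0, 0) → (4, 9)) × (paths (4, 9) → (7, 10)) = C(13, 4) · C(4, 3) = 715 · 4 = 2860. Avoidance count = 19448 − 2860 = 16588.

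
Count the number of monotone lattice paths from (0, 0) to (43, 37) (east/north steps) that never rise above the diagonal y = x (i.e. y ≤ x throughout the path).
Number of paths = 13692714153114028559800

By the reflection principle (André's argument), the number of monotone paths to (43, 37) with n ≤ m that never go above y = x is C(80, 43) − C(80, 44) = 86068488962431036661600 − 72375774809317008101800 = 13692714153114028559800.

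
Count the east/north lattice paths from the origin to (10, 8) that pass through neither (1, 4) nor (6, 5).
Number of paths = 25063

Inclusion–exclusion. Total paths: C(18, 10) = 43758. Through P₁: C(5, 1)·C(13, 9) = 3575. Through P₂: C(11, 6)·C(7, 4) = 16170. Since P₁ is strictly southwest of P₂, a monotone path through both must visit P₁ then P₂; paths through both = C(5, 1)·C(6, 5)·C(7, 4) = 1050. Avoid both = 43758 − 3575 − 16170 + 1050 = 25063.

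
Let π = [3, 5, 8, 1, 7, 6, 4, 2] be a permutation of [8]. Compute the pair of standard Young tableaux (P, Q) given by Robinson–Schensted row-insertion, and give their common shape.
P = [1, 2, 6] / [3, 4] / [5] / [7] / [8];  Q = [1, 2, 3] / [4, 5] / [6] / [7] / [8];  common shape = (3, 2, 1, 1, 1)

Row-insert the values π_1, π_2, … into P one at a time, bumping the leftmost entry strictly greater than the inserted value down to the next row. The recording tableau Q records, in position (i, j), the step at which that cell was added to P.
  Insert 3 (step 1): P = [3];  Q = [1]
  Insert 5 (step 2): P = [3, 5];  Q = [1, 2]
  Insert 8 (step 3): P = [3, 5, 8];  Q = [1, 2, 3]
  Insert 1 (step 4): P = [1, 5, 8] / [3];  Q = [1, 2, 3] / [4]
  Insert 7 (step 5): P = [1, 5, 7] / [3, 8];  Q = [1, 2, 3] / [4, 5]
  Insert 6 (step 6): P = [1, 5, 6] / [3, 7] / [8];  Q = [1, 2, 3] / [4, 5] / [6]
  Insert 4 (step 7): P = [1, 4, 6] / [3, 5] / [7] / [8];  Q = [1, 2, 3] / [4, 5] / [6] / [7]
  Insert 2 (step 8): P = [1, 2, 6] / [3, 4] / [5] / [7] / [8];  Q = [1, 2, 3] / [4, 5] / [6] / [7] / [8]
Final shape: (3, 2, 1, 1, 1).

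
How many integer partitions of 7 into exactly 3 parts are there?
p(7, 3 parts) = 4

Partitions of n into exactly k parts ↔ partitions of n − k into at most k parts (subtract 1 from each part). For n = 7, k = 3, the partitions are: 5+1+1, 4+2+1, 3+3+1, 3+2+2. Count = 4.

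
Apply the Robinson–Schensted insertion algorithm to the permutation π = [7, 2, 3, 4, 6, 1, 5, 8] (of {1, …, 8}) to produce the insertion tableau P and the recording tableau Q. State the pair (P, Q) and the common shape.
P = [1, 3, 4, 5, 8] / [2, 6] / [7];  Q = [1, 3, 4, 5, 8] / [2, 7] / [6];  common shape = (5, 2, 1)

Row-insert the values π_1, π_2, … into P one at a time, bumping the leftmost entry strictly greater than the inserted value down to the next row. The recording tableau Q records, in position (i, j), the step at which that cell was added to P.
  Insert 7 (step 1): P = [7];  Q = [1]
  Insert 2 (step 2): P = [2] / [7];  Q = [1] / [2]
  Insert 3 (step 3): P = [2, 3] / [7];  Q = [1, 3] / [2]
  Insert 4 (step 4): P = [2, 3, 4] / [7];  Q = [1, 3, 4] / [2]
  Insert 6 (step 5): P = [2, 3, 4, 6] / [7];  Q = [1, 3, 4, 5] / [2]
  Insert 1 (step 6): P = [1, 3, 4, 6] / [2] / [7];  Q = [1, 3, 4, 5] / [2] / [6]
  Insert 5 (step 7): P = [1, 3, 4, 5] / [2, 6] / [7];  Q = [1, 3, 4, 5] / [2, 7] / [6]
  Insert 8 (step 8): P = [1, 3, 4, 5, 8] / [2, 6] / [7];  Q = [1, 3, 4, 5, 8] / [2, 7] / [6]
Final shape: (5, 2, 1).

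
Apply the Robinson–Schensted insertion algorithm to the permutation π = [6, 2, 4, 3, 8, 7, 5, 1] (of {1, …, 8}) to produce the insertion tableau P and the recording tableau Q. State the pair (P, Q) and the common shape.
P = [1, 3, 5] / [2, 7] / [4, 8] / [6];  Q = [1, 3, 5] / [2, 6] / [4, 7] / [8];  common shape = (3, 2, 2, 1)

Row-insert the values π_1, π_2, … into P one at a time, bumping the leftmost entry strictly greater than the inserted value down to the next row. The recording tableau Q records, in position (i, j), the step at which that cell was added to P.
  Insert 6 (step 1): P = [6];  Q = [1]
  Insert 2 (step 2): P = [2] / [6];  Q = [1] / [2]
  Insert 4 (step 3): P = [2, 4] / [6];  Q = [1, 3] / [2]
  Insert 3 (step 4): P = [2, 3] / [4] / [6];  Q = [1, 3] / [2] / [4]
  Insert 8 (step 5): P = [2, 3, 8] / [4] / [6];  Q = [1, 3, 5] / [2] / [4]
  Insert 7 (step 6): P = [2, 3, 7] / [4, 8] / [6];  Q = [1, 3, 5] / [2, 6] / [4]
  Insert 5 (step 7): P = [2, 3, 5] / [4, 7] / [6, 8];  Q = [1, 3, 5] / [2, 6] / [4, 7]
  Insert 1 (step 8): P = [1, 3, 5] / [2, 7] / [4, 8] / [6];  Q = [1, 3, 5] / [2, 6] / [4, 7] / [8]
Final shape: (3, 2, 2, 1).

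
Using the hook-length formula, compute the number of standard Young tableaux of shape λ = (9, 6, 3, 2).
# SYT of shape (9, 6, 3, 2) = 40310400

Hook-length formula: f^λ = n! / Π hook(c), product over all cells c of the Young diagram. For λ = (9, 6, 3, 2), n = 20 boxes. Hook lengths by row (left-to-right, top-to-bottom): [12, 11, 9, 7, 6, 5, 3, 2, 1]; [8, 7, 5, 3, 2, 1]; [4, 3, 1]; [2, 1]. Product of hooks = 60354201600. So f^λ = 20! / 60354201600 = 2432902008176640000 / 60354201600 = 40310400.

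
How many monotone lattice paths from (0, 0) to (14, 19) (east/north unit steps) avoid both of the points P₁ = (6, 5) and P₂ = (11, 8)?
Number of paths = 652981020

Inclusion–exclusion. Total paths: C(33, 14) = 818809200. Through P₁: C(11, 6)·C(22, 8) = 147733740. Through P₂: C(19, 11)·C(14, 3) = 27511848. Since P₁ is strictly southwest of P₂, a monotone path through both must visit P₁ then P₂; paths through both = C(11, 6)·C(8, 5)·C(14, 3) = 9417408. Avoid both = 818809200 − 147733740 − 27511848 + 9417408 = 652981020.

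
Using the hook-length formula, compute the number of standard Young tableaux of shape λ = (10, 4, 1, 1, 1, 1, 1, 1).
# SYT of shape (10, 4, 1, 1, 1, 1, 1, 1) = 6390384

Hook-length formula: f^λ = n! / Π hook(c), product over all cells c of the Young diagram. For λ = (10, 4, 1, 1, 1, 1, 1, 1), n = 20 boxes. Hook lengths by row (left-to-right, top-to-bottom): [17, 10, 9, 8, 6, 5, 4, 3, 2, 1]; [10, 3, 2, 1]; [6]; [5]; [4]; [3]; [2]; [1]. Product of hooks = 380712960000. So f^λ = 20! / 380712960000 = 2432902008176640000 / 380712960000 = 6390384.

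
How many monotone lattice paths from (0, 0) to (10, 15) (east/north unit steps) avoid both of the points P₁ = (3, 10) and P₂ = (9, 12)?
Number of paths = 1898560

Inclusion–exclusion. Total paths: C(25, 10) = 3268760. Through P₁: C(13, 3)·C(12, 7) = 226512. Through P₂: C(21, 9)·C(4, 1) = 1175720. Since P₁ is strictly southwest of P₂, a monotone path through both must visit P₁ then P₂; paths through both = C(13, 3)·C(8, 6)·C(4, 1) = 32032. Avoid both = 3268760 − 226512 − 1175720 + 32032 = 1898560.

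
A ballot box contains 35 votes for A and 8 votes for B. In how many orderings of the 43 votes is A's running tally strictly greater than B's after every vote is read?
Strict-lead orderings = 91051857

Total orderings of the 43 votes with 35 for A: C(43, 35) = 145008513. By the Bertrand ballot formula (Cycle Lemma / reflection principle), the number of orderings in which A is strictly ahead of B throughout is (p − q)/(p + q) · C(p + q, p) = (35 − 8)/(35 + 8) · 145008513 = 91051857.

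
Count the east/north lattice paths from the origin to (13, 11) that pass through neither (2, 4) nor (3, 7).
Number of paths = 1958724

Inclusion–exclusion. Total paths: C(24, 13) = 2496144. Through P₁: C(6, 2)·C(18, 11) = 477360. Through P₂: C(10, 3)·C(14, 10) = 120120. Since P₁ is strictly southwest of P₂, a monotone path through both must visit P₁ then P₂; paths through both = C(6, 2)·C(4, 1)·C(14, 10) = 60060. Avoid both = 2496144 − 477360 − 120120 + 60060 = 1958724.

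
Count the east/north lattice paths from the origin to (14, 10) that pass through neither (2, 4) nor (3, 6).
Number of paths = 1629561

Inclusion–exclusion. Total paths: C(24, 14) = 1961256. Through P₁: C(6, 2)·C(18, 12) = 278460. Through P₂: C(9, 3)·C(15, 11) = 114660. Since P₁ is strictly southwest of P₂, a monotone path through both must visit P₁ then P₂; paths through both = C(6, 2)·C(3, 1)·C(15, 11) = 61425. Avoid both = 1961256 − 278460 − 114660 + 61425 = 1629561.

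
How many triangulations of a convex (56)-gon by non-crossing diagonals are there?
C_54 = 451959718027953471447609509424

These polygon triangulations are counted by the Catalan number C_n = (1/(n + 1)) · C(2n, n). For n = 54: C_54 = (1/55) · C(108, 54) = 24857784491537440929618523018320/55 = 451959718027953471447609509424.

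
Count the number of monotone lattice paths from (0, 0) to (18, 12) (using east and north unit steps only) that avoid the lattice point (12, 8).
Number of paths = 60039525

Total paths from (0, 0) to (18, 12): C(30, 18) = 86493225. Paths through (12, 8): (paths (0, 0) → (12, 8)) × (paths (12, 8) → (18, 12)) = C(20, 12) · C(10, 6) = 125970 · 210 = 26453700. Avoidance count = 86493225 − 26453700 = 60039525.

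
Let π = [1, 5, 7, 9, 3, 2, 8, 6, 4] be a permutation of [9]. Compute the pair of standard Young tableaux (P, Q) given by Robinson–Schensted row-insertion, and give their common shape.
P = [1, 2, 4, 8] / [3, 6] / [5, 7] / [9];  Q = [1, 2, 3, 4] / [5, 7] / [6, 8] / [9];  common shape = (4, 2, 2, 1)

Row-insert the values π_1, π_2, … into P one at a time, bumping the leftmost entry strictly greater than the inserted value down to the next row. The recording tableau Q records, in position (i, j), the step at which that cell was added to P.
  Insert 1 (step 1): P = [1];  Q = [1]
  Insert 5 (step 2): P = [1, 5];  Q = [1, 2]
  Insert 7 (step 3): P = [1, 5, 7];  Q = [1, 2, 3]
  Insert 9 (step 4): P = [1, 5, 7, 9];  Q = [1, 2, 3, 4]
  Insert 3 (step 5): P = [1, 3, 7, 9] / [5];  Q = [1, 2, 3, 4] / [5]
  Insert 2 (step 6): P = [1, 2, 7, 9] / [3] / [5];  Q = [1, 2, 3, 4] / [5] / [6]
  Insert 8 (step 7): P = [1, 2, 7, 8] / [3, 9] / [5];  Q = [1, 2, 3, 4] / [5, 7] / [6]
  Insert 6 (step 8): P = [1, 2, 6, 8] / [3, 7] / [5, 9];  Q = [1, 2, 3, 4] / [5, 7] / [6, 8]
  Insert 4 (step 9): P = [1, 2, 4, 8] / [3, 6] / [5, 7] / [9];  Q = [1, 2, 3, 4] / [5, 7] / [6, 8] / [9]
Final shape: (4, 2, 2, 1).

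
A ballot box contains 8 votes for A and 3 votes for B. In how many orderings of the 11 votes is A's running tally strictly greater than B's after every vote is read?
Strict-lead orderings = 75

Total orderings of the 11 votes with 8 for A: C(11, 8) = 165. By the Bertrand ballot formula (Cycle Lemma / reflection principle), the number of orderings in which A is strictly ahead of B throughout is (p − q)/(p + q) · C(p + q, p) = (8 − 3)/(8 + 3) · 165 = 75.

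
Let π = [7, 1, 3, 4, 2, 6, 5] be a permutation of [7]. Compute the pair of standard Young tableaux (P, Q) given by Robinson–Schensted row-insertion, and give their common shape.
P = [1, 2, 4, 5] / [3, 6] / [7];  Q = [1, 3, 4, 6] / [2, 7] / [5];  common shape = (4, 2, 1)

Row-insert the values π_1, π_2, … into P one at a time, bumping the leftmost entry strictly greater than the inserted value down to the next row. The recording tableau Q records, in position (i, j), the step at which that cell was added to P.
  Insert 7 (step 1): P = [7];  Q = [1]
  Insert 1 (step 2): P = [1] / [7];  Q = [1] / [2]
  Insert 3 (step 3): P = [1, 3] / [7];  Q = [1, 3] / [2]
  Insert 4 (step 4): P = [1, 3, 4] / [7];  Q = [1, 3, 4] / [2]
  Insert 2 (step 5): P = [1, 2, 4] / [3] / [7];  Q = [1, 3, 4] / [2] / [5]
  Insert 6 (step 6): P = [1, 2, 4, 6] / [3] / [7];  Q = [1, 3, 4, 6] / [2] / [5]
  Insert 5 (step 7): P = [1, 2, 4, 5] / [3, 6] / [7];  Q = [1, 3, 4, 6] / [2, 7] / [5]
Final shape: (4, 2, 1).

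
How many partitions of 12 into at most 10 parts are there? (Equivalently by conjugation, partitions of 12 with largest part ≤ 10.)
p(12, parts ≤ 10) = 75

Partitions of 12 with all parts ≤ 10: 10+2, 10+1+1, 9+3, 9+2+1, 9+1+1+1, 8+4, 8+3+1, 8+2+2, 8+2+1+1, 8+1+1+1+1, 7+5, 7+4+1, 7+3+2, 7+3+1+1, 7+2+2+1, 7+2+1+1+1, 7+1+1+1+1+1, 6+6, 6+5+1, 6+4+2, 6+4+1+1, 6+3+3, 6+3+2+1, 6+3+1+1+1, 6+2+2+2, 6+2+2+1+1, 6+2+1+1+1+1, 6+1+1+1+1+1+1, 5+5+2, 5+5+1+1, … (75 total). Count = 75.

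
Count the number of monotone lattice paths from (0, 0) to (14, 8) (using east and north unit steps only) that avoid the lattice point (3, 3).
Number of paths = 232410

Total paths from (0, 0) to (14, 8): C(22, 14) = 319770. Paths through (3, 3): (paths (0, 0) → (3, 3)) × (paths (3, 3) → (14, 8)) = C(6, 3) · C(16, 11) = 20 · 4368 = 87360. Avoidance count = 319770 − 87360 = 232410.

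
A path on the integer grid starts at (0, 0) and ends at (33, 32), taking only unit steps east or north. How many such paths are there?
Number of paths = 3609714217008132870

A monotone lattice path from (0, 0) to (33, 32) consists of 33 east steps and 32 north steps in some order, so it is determined by which 33 of the 65 steps are east. The count is C(65, 33) = 3609714217008132870.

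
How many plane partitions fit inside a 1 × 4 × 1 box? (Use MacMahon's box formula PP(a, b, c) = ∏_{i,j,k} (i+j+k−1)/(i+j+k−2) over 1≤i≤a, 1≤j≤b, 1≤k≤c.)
PP(1, 4, 1) = 5

Evaluate the triple product over i = 1..1, j = 1..4, k = 1..1. The factors are (2/1) · (3/2) · (4/3) · (5/4). The numerators and denominators telescope so the product is an integer; carrying out the multiplication exactly gives PP(1, 4, 1) = 5.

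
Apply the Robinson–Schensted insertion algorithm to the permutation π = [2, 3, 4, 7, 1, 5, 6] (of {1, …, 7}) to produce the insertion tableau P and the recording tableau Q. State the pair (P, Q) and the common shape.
P = [1, 3, 4, 5, 6] / [2, 7];  Q = [1, 2, 3, 4, 7] / [5, 6];  common shape = (5, 2)

Row-insert the values π_1, π_2, … into P one at a time, bumping the leftmost entry strictly greater than the inserted value down to the next row. The recording tableau Q records, in position (i, j), the step at which that cell was added to P.
  Insert 2 (step 1): P = [2];  Q = [1]
  Insert 3 (step 2): P = [2, 3];  Q = [1, 2]
  Insert 4 (step 3): P = [2, 3, 4];  Q = [1, 2, 3]
  Insert 7 (step 4): P = [2, 3, 4, 7];  Q = [1, 2, 3, 4]
  Insert 1 (step 5): P = [1, 3, 4, 7] / [2];  Q = [1, 2, 3, 4] / [5]
  Insert 5 (step 6): P = [1, 3, 4, 5] / [2, 7];  Q = [1, 2, 3, 4] / [5, 6]
  Insert 6 (step 7): P = [1, 3, 4, 5, 6] / [2, 7];  Q = [1, 2, 3, 4, 7] / [5, 6]
Final shape: (5, 2).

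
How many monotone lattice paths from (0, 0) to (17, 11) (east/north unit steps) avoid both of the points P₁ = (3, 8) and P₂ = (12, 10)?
Number of paths = 17536554

Inclusion–exclusion. Total paths: C(28, 17) = 21474180. Through P₁: C(11, 3)·C(17, 14) = 112200. Through P₂: C(22, 12)·C(6, 5) = 3879876. Since P₁ is strictly southwest of P₂, a monotone path through both must visit P₁ then P₂; paths through both = C(11, 3)·C(11, 9)·C(6, 5) = 54450. Avoid both = 21474180 − 112200 − 3879876 + 54450 = 17536554.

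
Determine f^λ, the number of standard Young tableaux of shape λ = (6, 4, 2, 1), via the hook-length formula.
# SYT of shape (6, 4, 2, 1) = 17160

Hook-length formula: f^λ = n! / Π hook(c), product over all cells c of the Young diagram. For λ = (6, 4, 2, 1), n = 13 boxes. Hook lengths by row (left-to-right, top-to-bottom): [9, 7, 5, 4, 2, 1]; [6, 4, 2, 1]; [3, 1]; [1]. Product of hooks = 362880. So f^λ = 13! / 362880 = 6227020800 / 362880 = 17160.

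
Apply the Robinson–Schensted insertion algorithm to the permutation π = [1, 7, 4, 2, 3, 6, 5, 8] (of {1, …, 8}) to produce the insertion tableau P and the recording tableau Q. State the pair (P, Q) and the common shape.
P = [1, 2, 3, 5, 8] / [4, 6] / [7];  Q = [1, 2, 5, 6, 8] / [3, 7] / [4];  common shape = (5, 2, 1)

Row-insert the values π_1, π_2, … into P one at a time, bumping the leftmost entry strictly greater than the inserted value down to the next row. The recording tableau Q records, in position (i, j), the step at which that cell was added to P.
  Insert 1 (step 1): P = [1];  Q = [1]
  Insert 7 (step 2): P = [1, 7];  Q = [1, 2]
  Insert 4 (step 3): P = [1, 4] / [7];  Q = [1, 2] / [3]
  Insert 2 (step 4): P = [1, 2] / [4] / [7];  Q = [1, 2] / [3] / [4]
  Insert 3 (step 5): P = [1, 2, 3] / [4] / [7];  Q = [1, 2, 5] / [3] / [4]
  Insert 6 (step 6): P = [1, 2, 3, 6] / [4] / [7];  Q = [1, 2, 5, 6] / [3] / [4]
  Insert 5 (step 7): P = [1, 2, 3, 5] / [4, 6] / [7];  Q = [1, 2, 5, 6] / [3, 7] / [4]
  Insert 8 (step 8): P = [1, 2, 3, 5, 8] / [4, 6] / [7];  Q = [1, 2, 5, 6, 8] / [3, 7] / [4]
Final shape: (5, 2, 1).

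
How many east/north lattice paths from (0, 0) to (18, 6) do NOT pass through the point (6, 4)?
Number of paths = 115486

Total paths from (0, 0) to (18, 6): C(24, 18) = 134596. Paths through (6, 4): (paths (0, 0) → (6, 4)) × (paths (6, 4) → (18, 6)) = C(10, 6) · C(14, 12) = 210 · 91 = 19110. Avoidance count = 134596 − 19110 = 115486.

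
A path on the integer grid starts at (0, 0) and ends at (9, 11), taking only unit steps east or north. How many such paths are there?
Number of paths = 167960

A monotone lattice path from (0, 0) to (9, 11) consists of 9 east steps and 11 north steps in some order, so it is determined by which 9 of the 20 steps are east. The count is C(20, 9) = 167960.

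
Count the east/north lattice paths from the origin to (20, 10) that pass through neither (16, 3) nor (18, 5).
Number of paths = 29140710

Inclusion–exclusion. Total paths: C(30, 20) = 30045015. Through P₁: C(19, 16)·C(11, 4) = 319770. Through P₂: C(23, 18)·C(7, 2) = 706629. Since P₁ is strictly southwest of P₂, a monotone path through both must visit P₁ then P₂; paths through both = C(19, 16)·C(4, 2)·C(7, 2) = 122094. Avoid both = 30045015 − 319770 − 706629 + 122094 = 29140710.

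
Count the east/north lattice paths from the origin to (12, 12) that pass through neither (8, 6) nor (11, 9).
Number of paths = 1641926

Inclusion–exclusion. Total paths: C(24, 12) = 2704156. Through P₁: C(14, 8)·C(10, 4) = 630630. Through P₂: C(20, 11)·C(4, 1) = 671840. Since P₁ is strictly southwest of P₂, a monotone path through both must visit P₁ then P₂; paths through both = C(14, 8)·C(6, 3)·C(4, 1) = 240240. Avoid both = 2704156 − 630630 − 671840 + 240240 = 1641926.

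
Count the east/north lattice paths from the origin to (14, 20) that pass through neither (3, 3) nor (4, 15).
Number of paths = 951633192

Inclusion–exclusion. Total paths: C(34, 14) = 1391975640. Through P₁: C(6, 3)·C(28, 11) = 429483600. Through P₂: C(19, 4)·C(15, 10) = 11639628. Since P₁ is strictly southwest of P₂, a monotone path through both must visit P₁ then P₂; paths through both = C(6, 3)·C(13, 1)·C(15, 10) = 780780. Avoid both = 1391975640 − 429483600 − 11639628 + 780780 = 951633192.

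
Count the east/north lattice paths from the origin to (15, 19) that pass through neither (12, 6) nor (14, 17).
Number of paths = 1054368081

Inclusion–exclusion. Total paths: C(34, 15) = 1855967520. Through P₁: C(18, 12)·C(16, 3) = 10395840. Through P₂: C(31, 14)·C(3, 1) = 795547575. Since P₁ is strictly southwest of P₂, a monotone path through both must visit P₁ then P₂; paths through both = C(18, 12)·C(13, 2)·C(3, 1) = 4343976. Avoid both = 1855967520 − 10395840 − 795547575 + 4343976 = 1054368081.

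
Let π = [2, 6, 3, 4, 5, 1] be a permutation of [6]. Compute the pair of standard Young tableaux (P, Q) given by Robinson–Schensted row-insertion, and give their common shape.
P = [1, 3, 4, 5] / [2] / [6];  Q = [1, 2, 4, 5] / [3] / [6];  common shape = (4, 1, 1)

Row-insert the values π_1, π_2, … into P one at a time, bumping the leftmost entry strictly greater than the inserted value down to the next row. The recording tableau Q records, in position (i, j), the step at which that cell was added to P.
  Insert 2 (step 1): P = [2];  Q = [1]
  Insert 6 (step 2): P = [2, 6];  Q = [1, 2]
  Insert 3 (step 3): P = [2, 3] / [6];  Q = [1, 2] / [3]
  Insert 4 (step 4): P = [2, 3, 4] / [6];  Q = [1, 2, 4] / [3]
  Insert 5 (step 5): P = [2, 3, 4, 5] / [6];  Q = [1, 2, 4, 5] / [3]
  Insert 1 (step 6): P = [1, 3, 4, 5] / [2] / [6];  Q = [1, 2, 4, 5] / [3] / [6]
Final shape: (4, 1, 1).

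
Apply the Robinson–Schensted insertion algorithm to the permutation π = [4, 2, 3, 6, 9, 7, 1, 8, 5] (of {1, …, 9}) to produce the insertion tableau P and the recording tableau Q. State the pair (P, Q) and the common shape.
P = [1, 3, 5, 7, 8] / [2, 6] / [4, 9];  Q = [1, 3, 4, 5, 8] / [2, 6] / [7, 9];  common shape = (5, 2, 2)

Row-insert the values π_1, π_2, … into P one at a time, bumping the leftmost entry strictly greater than the inserted value down to the next row. The recording tableau Q records, in position (i, j), the step at which that cell was added to P.
  Insert 4 (step 1): P = [4];  Q = [1]
  Insert 2 (step 2): P = [2] / [4];  Q = [1] / [2]
  Insert 3 (step 3): P = [2, 3] / [4];  Q = [1, 3] / [2]
  Insert 6 (step 4): P = [2, 3, 6] / [4];  Q = [1, 3, 4] / [2]
  Insert 9 (step 5): P = [2, 3, 6, 9] / [4];  Q = [1, 3, 4, 5] / [2]
  Insert 7 (step 6): P = [2, 3, 6, 7] / [4, 9];  Q = [1, 3, 4, 5] / [2, 6]
  Insert 1 (step 7): P = [1, 3, 6, 7] / [2, 9] / [4];  Q = [1, 3, 4, 5] / [2, 6] / [7]
  Insert 8 (step 8): P = [1, 3, 6, 7, 8] / [2, 9] / [4];  Q = [1, 3, 4, 5, 8] / [2, 6] / [7]
  Insert 5 (step 9): P = [1, 3, 5, 7, 8] / [2, 6] / [4, 9];  Q = [1, 3, 4, 5, 8] / [2, 6] / [7, 9]
Final shape: (5, 2, 2).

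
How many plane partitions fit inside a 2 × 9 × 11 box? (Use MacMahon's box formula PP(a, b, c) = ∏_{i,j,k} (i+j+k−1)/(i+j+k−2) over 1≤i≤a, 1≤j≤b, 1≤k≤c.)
PP(2, 9, 11) = 4936848280

Evaluate the triple product over i = 1..2, j = 1..9, k = 1..11. The factors are (2/1) · (3/2) · (4/3) · (5/4) · (6/5) · (7/6) · (8/7) · (9/8) · … (198 factors total). The numerators and denominators telescope so the product is an integer; carrying out the multiplication exactly gives PP(2, 9, 11) = 4936848280.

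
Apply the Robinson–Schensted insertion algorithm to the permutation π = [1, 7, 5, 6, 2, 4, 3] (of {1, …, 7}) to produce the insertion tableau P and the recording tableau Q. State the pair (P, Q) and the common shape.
P = [1, 2, 3] / [4, 6] / [5] / [7];  Q = [1, 2, 4] / [3, 6] / [5] / [7];  common shape = (3, 2, 1, 1)

Row-insert the values π_1, π_2, … into P one at a time, bumping the leftmost entry strictly greater than the inserted value down to the next row. The recording tableau Q records, in position (i, j), the step at which that cell was added to P.
  Insert 1 (step 1): P = [1];  Q = [1]
  Insert 7 (step 2): P = [1, 7];  Q = [1, 2]
  Insert 5 (step 3): P = [1, 5] / [7];  Q = [1, 2] / [3]
  Insert 6 (step 4): P = [1, 5, 6] / [7];  Q = [1, 2, 4] / [3]
  Insert 2 (step 5): P = [1, 2, 6] / [5] / [7];  Q = [1, 2, 4] / [3] / [5]
  Insert 4 (step 6): P = [1, 2, 4] / [5, 6] / [7];  Q = [1, 2, 4] / [3, 6] / [5]
  Insert 3 (step 7): P = [1, 2, 3] / [4, 6] / [5] / [7];  Q = [1, 2, 4] / [3, 6] / [5] / [7]
Final shape: (3, 2, 1, 1).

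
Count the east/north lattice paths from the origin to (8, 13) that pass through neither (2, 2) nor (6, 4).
Number of paths = 122634

Inclusion–exclusion. Total paths: C(21, 8) = 203490. Through P₁: C(4, 2)·C(17, 6) = 74256. Through P₂: C(10, 6)·C(11, 2) = 11550. Since P₁ is strictly southwest of P₂, a monotone path through both must visit P₁ then P₂; paths through both = C(4, 2)·C(6, 4)·C(11, 2) = 4950. Avoid both = 203490 − 74256 − 11550 + 4950 = 122634.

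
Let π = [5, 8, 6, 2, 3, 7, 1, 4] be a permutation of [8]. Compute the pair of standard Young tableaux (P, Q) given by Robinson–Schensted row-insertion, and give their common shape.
P = [1, 3, 4] / [2, 6, 7] / [5] / [8];  Q = [1, 2, 6] / [3, 5, 8] / [4] / [7];  common shape = (3, 3, 1, 1)

Row-insert the values π_1, π_2, … into P one at a time, bumping the leftmost entry strictly greater than the inserted value down to the next row. The recording tableau Q records, in position (i, j), the step at which that cell was added to P.
  Insert 5 (step 1): P = [5];  Q = [1]
  Insert 8 (step 2): P = [5, 8];  Q = [1, 2]
  Insert 6 (step 3): P = [5, 6] / [8];  Q = [1, 2] / [3]
  Insert 2 (step 4): P = [2, 6] / [5] / [8];  Q = [1, 2] / [3] / [4]
  Insert 3 (step 5): P = [2, 3] / [5, 6] / [8];  Q = [1, 2] / [3, 5] / [4]
  Insert 7 (step 6): P = [2, 3, 7] / [5, 6] / [8];  Q = [1, 2, 6] / [3, 5] / [4]
  Insert 1 (step 7): P = [1, 3, 7] / [2, 6] / [5] / [8];  Q = [1, 2, 6] / [3, 5] / [4] / [7]
  Insert 4 (step 8): P = [1, 3, 4] / [2, 6, 7] / [5] / [8];  Q = [1, 2, 6] / [3, 5, 8] / [4] / [7]
Final shape: (3, 3, 1, 1).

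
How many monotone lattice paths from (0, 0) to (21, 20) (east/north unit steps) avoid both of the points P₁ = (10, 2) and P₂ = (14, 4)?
Number of paths = 266338041090

Inclusion–exclusion. Total paths: C(41, 21) = 269128937220. Through P₁: C(12, 10)·C(29, 11) = 2283421140. Through P₂: C(18, 14)·C(23, 7) = 750180420. Since P₁ is strictly southwest of P₂, a monotone path through both must visit P₁ then P₂; paths through both = C(12, 10)·C(6, 4)·C(23, 7) = 242705430. Avoid both = 269128937220 − 2283421140 − 750180420 + 242705430 = 266338041090.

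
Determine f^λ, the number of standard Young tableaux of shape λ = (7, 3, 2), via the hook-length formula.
# SYT of shape (7, 3, 2) = 1925

Hook-length formula: f^λ = n! / Π hook(c), product over all cells c of the Young diagram. For λ = (7, 3, 2), n = 12 boxes. Hook lengths by row (left-to-right, top-to-bottom): [9, 8, 6, 4, 3, 2, 1]; [4, 3, 1]; [2, 1]. Product of hooks = 248832. So f^λ = 12! / 248832 = 479001600 / 248832 = 1925.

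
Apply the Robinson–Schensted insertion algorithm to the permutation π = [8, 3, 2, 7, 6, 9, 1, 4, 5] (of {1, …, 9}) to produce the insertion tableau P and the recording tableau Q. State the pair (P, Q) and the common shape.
P = [1, 4, 5] / [2, 6, 9] / [3, 7] / [8];  Q = [1, 4, 6] / [2, 5, 9] / [3, 8] / [7];  common shape = (3, 3, 2, 1)

Row-insert the values π_1, π_2, … into P one at a time, bumping the leftmost entry strictly greater than the inserted value down to the next row. The recording tableau Q records, in position (i, j), the step at which that cell was added to P.
  Insert 8 (step 1): P = [8];  Q = [1]
  Insert 3 (step 2): P = [3] / [8];  Q = [1] / [2]
  Insert 2 (step 3): P = [2] / [3] / [8];  Q = [1] / [2] / [3]
  Insert 7 (step 4): P = [2, 7] / [3] / [8];  Q = [1, 4] / [2] / [3]
  Insert 6 (step 5): P = [2, 6] / [3, 7] / [8];  Q = [1, 4] / [2, 5] / [3]
  Insert 9 (step 6): P = [2, 6, 9] / [3, 7] / [8];  Q = [1, 4, 6] / [2, 5] / [3]
  Insert 1 (step 7): P = [1, 6, 9] / [2, 7] / [3] / [8];  Q = [1, 4, 6] / [2, 5] / [3] / [7]
  Insert 4 (step 8): P = [1, 4, 9] / [2, 6] / [3, 7] / [8];  Q = [1, 4, 6] / [2, 5] / [3, 8] / [7]
  Insert 5 (step 9): P = [1, 4, 5] / [2, 6, 9] / [3, 7] / [8];  Q = [1, 4, 6] / [2, 5, 9] / [3, 8] / [7]
Final shape: (3, 3, 2, 1).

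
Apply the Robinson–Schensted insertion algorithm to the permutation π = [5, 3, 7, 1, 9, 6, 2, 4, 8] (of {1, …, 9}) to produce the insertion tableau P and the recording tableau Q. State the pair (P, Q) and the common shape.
P = [1, 2, 4, 8] / [3, 6, 9] / [5, 7];  Q = [1, 3, 5, 9] / [2, 6, 8] / [4, 7];  common shape = (4, 3, 2)

Row-insert the values π_1, π_2, … into P one at a time, bumping the leftmost entry strictly greater than the inserted value down to the next row. The recording tableau Q records, in position (i, j), the step at which that cell was added to P.
  Insert 5 (step 1): P = [5];  Q = [1]
  Insert 3 (step 2): P = [3] / [5];  Q = [1] / [2]
  Insert 7 (step 3): P = [3, 7] / [5];  Q = [1, 3] / [2]
  Insert 1 (step 4): P = [1, 7] / [3] / [5];  Q = [1, 3] / [2] / [4]
  Insert 9 (step 5): P = [1, 7, 9] / [3] / [5];  Q = [1, 3, 5] / [2] / [4]
  Insert 6 (step 6): P = [1, 6, 9] / [3, 7] / [5];  Q = [1, 3, 5] / [2, 6] / [4]
  Insert 2 (step 7): P = [1, 2, 9] / [3, 6] / [5, 7];  Q = [1, 3, 5] / [2, 6] / [4, 7]
  Insert 4 (step 8): P = [1, 2, 4] / [3, 6, 9] / [5, 7];  Q = [1, 3, 5] / [2, 6, 8] / [4, 7]
  Insert 8 (step 9): P = [1, 2, 4, 8] / [3, 6, 9] / [5, 7];  Q = [1, 3, 5, 9] / [2, 6, 8] / [4, 7]
Final shape: (4, 3, 2).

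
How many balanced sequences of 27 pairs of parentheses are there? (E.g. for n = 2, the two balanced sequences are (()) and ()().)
C_27 = 69533550916004

These balanced parentheses are counted by the Catalan number C_n = (1/(n + 1)) · C(2n, n). For n = 27: C_27 = (1/28) · C(54, 27) = 1946939425648112/28 = 69533550916004.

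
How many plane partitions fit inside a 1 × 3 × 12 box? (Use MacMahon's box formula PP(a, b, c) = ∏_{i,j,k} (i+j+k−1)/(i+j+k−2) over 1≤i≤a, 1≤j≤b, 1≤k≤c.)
PP(1, 3, 12) = 455

Evaluate the triple product over i = 1..1, j = 1..3, k = 1..12. The factors are (2/1) · (3/2) · (4/3) · (5/4) · (6/5) · (7/6) · (8/7) · (9/8) · … (36 factors total). The numerators and denominators telescope so the product is an integer; carrying out the multiplication exactly gives PP(1, 3, 12) = 455.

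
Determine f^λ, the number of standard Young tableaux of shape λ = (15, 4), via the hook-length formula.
# SYT of shape (15, 4) = 2907

Hook-length formula: f^λ = n! / Π hook(c), product over all cells c of the Young diagram. For λ = (15, 4), n = 19 boxes. Hook lengths by row (left-to-right, top-to-bottom): [16, 15, 14, 13, 11, 10, 9, 8, 7, 6, 5, 4, 3, 2, 1]; [4, 3, 2, 1]. Product of hooks = 41845579776000. So f^λ = 19! / 41845579776000 = 121645100408832000 / 41845579776000 = 2907.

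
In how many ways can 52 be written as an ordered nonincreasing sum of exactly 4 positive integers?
p(52, 4 parts) = 1033

Partitions of n into exactly k parts are in bijection with partitions of n − k into at most k parts (subtract 1 from each part). So p(52, exactly 4) = p(48, parts ≤ 4). Computing via the recurrence p(m, j) = p(m, j−1) + p(m−j, j) gives 1033.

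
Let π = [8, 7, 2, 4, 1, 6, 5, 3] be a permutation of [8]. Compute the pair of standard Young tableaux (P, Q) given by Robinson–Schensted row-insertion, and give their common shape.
P = [1, 3, 5] / [2, 4] / [6] / [7] / [8];  Q = [1, 4, 6] / [2, 7] / [3] / [5] / [8];  common shape = (3, 2, 1, 1, 1)

Row-insert the values π_1, π_2, … into P one at a time, bumping the leftmost entry strictly greater than the inserted value down to the next row. The recording tableau Q records, in position (i, j), the step at which that cell was added to P.
  Insert 8 (step 1): P = [8];  Q = [1]
  Insert 7 (step 2): P = [7] / [8];  Q = [1] / [2]
  Insert 2 (step 3): P = [2] / [7] / [8];  Q = [1] / [2] / [3]
  Insert 4 (step 4): P = [2, 4] / [7] / [8];  Q = [1, 4] / [2] / [3]
  Insert 1 (step 5): P = [1, 4] / [2] / [7] / [8];  Q = [1, 4] / [2] / [3] / [5]
  Insert 6 (step 6): P = [1, 4, 6] / [2] / [7] / [8];  Q = [1, 4, 6] / [2] / [3] / [5]
  Insert 5 (step 7): P = [1, 4, 5] / [2, 6] / [7] / [8];  Q = [1, 4, 6] / [2, 7] / [3] / [5]
  Insert 3 (step 8): P = [1, 3, 5] / [2, 4] / [6] / [7] / [8];  Q = [1, 4, 6] / [2, 7] / [3] / [5] / [8]
Final shape: (3, 2, 1, 1, 1).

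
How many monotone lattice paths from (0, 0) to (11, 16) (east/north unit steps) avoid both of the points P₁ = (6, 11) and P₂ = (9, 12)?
Number of paths = 6252753

Inclusion–exclusion. Total paths: C(27, 11) = 13037895. Through P₁: C(17, 6)·C(10, 5) = 3118752. Through P₂: C(21, 9)·C(6, 2) = 4408950. Since P₁ is strictly southwest of P₂, a monotone path through both must visit P₁ then P₂; paths through both = C(17, 6)·C(4, 3)·C(6, 2) = 742560. Avoid both = 13037895 − 3118752 − 4408950 + 742560 = 6252753.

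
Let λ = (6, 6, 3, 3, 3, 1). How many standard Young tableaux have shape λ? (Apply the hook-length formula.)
# SYT of shape (6, 6, 3, 3, 3, 1) = 1018467450

Hook-length formula: f^λ = n! / Π hook(c), product over all cells c of the Young diagram. For λ = (6, 6, 3, 3, 3, 1), n = 22 boxes. Hook lengths by row (left-to-right, top-to-bottom): [11, 9, 8, 4, 3, 2]; [10, 8, 7, 3, 2, 1]; [6, 4, 3]; [5, 3, 2]; [4, 2, 1]; [1]. Product of hooks = 1103619686400. So f^λ = 22! / 1103619686400 = 1124000727777607680000 / 1103619686400 = 1018467450.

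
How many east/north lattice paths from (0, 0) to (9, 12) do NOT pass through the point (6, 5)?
Number of paths = 238490

Total paths from (0, 0) to (9, 12): C(21, 9) = 293930. Paths through (6, 5): (paths (0, 0) → (6, 5)) × (paths (6, 5) → (9, 12)) = C(11, 6) · C(10, 3) = 462 · 120 = 55440. Avoidance count = 293930 − 55440 = 238490.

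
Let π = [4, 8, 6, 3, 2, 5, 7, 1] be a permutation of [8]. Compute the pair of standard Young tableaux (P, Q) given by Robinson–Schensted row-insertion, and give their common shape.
P = [1, 5, 7] / [2, 6] / [3] / [4] / [8];  Q = [1, 2, 7] / [3, 6] / [4] / [5] / [8];  common shape = (3, 2, 1, 1, 1)

Row-insert the values π_1, π_2, … into P one at a time, bumping the leftmost entry strictly greater than the inserted value down to the next row. The recording tableau Q records, in position (i, j), the step at which that cell was added to P.
  Insert 4 (step 1): P = [4];  Q = [1]
  Insert 8 (step 2): P = [4, 8];  Q = [1, 2]
  Insert 6 (step 3): P = [4, 6] / [8];  Q = [1, 2] / [3]
  Insert 3 (step 4): P = [3, 6] / [4] / [8];  Q = [1, 2] / [3] / [4]
  Insert 2 (step 5): P = [2, 6] / [3] / [4] / [8];  Q = [1, 2] / [3] / [4] / [5]
  Insert 5 (step 6): P = [2, 5] / [3, 6] / [4] / [8];  Q = [1, 2] / [3, 6] / [4] / [5]
  Insert 7 (step 7): P = [2, 5, 7] / [3, 6] / [4] / [8];  Q = [1, 2, 7] / [3, 6] / [4] / [5]
  Insert 1 (step 8): P = [1, 5, 7] / [2, 6] / [3] / [4] / [8];  Q = [1, 2, 7] / [3, 6] / [4] / [5] / [8]
Final shape: (3, 2, 1, 1, 1).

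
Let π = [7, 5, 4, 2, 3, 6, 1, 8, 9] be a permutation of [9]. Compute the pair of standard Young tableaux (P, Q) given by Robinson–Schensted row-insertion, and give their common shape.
P = [1, 3, 6, 8, 9] / [2] / [4] / [5] / [7];  Q = [1, 5, 6, 8, 9] / [2] / [3] / [4] / [7];  common shape = (5, 1, 1, 1, 1)

Row-insert the values π_1, π_2, … into P one at a time, bumping the leftmost entry strictly greater than the inserted value down to the next row. The recording tableau Q records, in position (i, j), the step at which that cell was added to P.
  Insert 7 (step 1): P = [7];  Q = [1]
  Insert 5 (step 2): P = [5] / [7];  Q = [1] / [2]
  Insert 4 (step 3): P = [4] / [5] / [7];  Q = [1] / [2] / [3]
  Insert 2 (step 4): P = [2] / [4] / [5] / [7];  Q = [1] / [2] / [3] / [4]
  Insert 3 (step 5): P = [2, 3] / [4] / [5] / [7];  Q = [1, 5] / [2] / [3] / [4]
  Insert 6 (step 6): P = [2, 3, 6] / [4] / [5] / [7];  Q = [1, 5, 6] / [2] / [3] / [4]
  Insert 1 (step 7): P = [1, 3, 6] / [2] / [4] / [5] / [7];  Q = [1, 5, 6] / [2] / [3] / [4] / [7]
  Insert 8 (step 8): P = [1, 3, 6, 8] / [2] / [4] / [5] / [7];  Q = [1, 5, 6, 8] / [2] / [3] / [4] / [7]
  Insert 9 (step 9): P = [1, 3, 6, 8, 9] / [2] / [4] / [5] / [7];  Q = [1, 5, 6, 8, 9] / [2] / [3] / [4] / [7]
Final shape: (5, 1, 1, 1, 1).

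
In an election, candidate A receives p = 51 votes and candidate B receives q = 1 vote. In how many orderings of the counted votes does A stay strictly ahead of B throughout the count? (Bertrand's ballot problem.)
Strict-lead orderings = 50

Total orderings of the 52 votes with 51 for A: C(52, 51) = 52. By the Bertrand ballot formula (Cycle Lemma / reflection principle), the number of orderings in which A is strictly ahead of B throughout is (p − q)/(p + q) · C(p + q, p) = (51 − 1)/(51 + 1) · 52 = 50.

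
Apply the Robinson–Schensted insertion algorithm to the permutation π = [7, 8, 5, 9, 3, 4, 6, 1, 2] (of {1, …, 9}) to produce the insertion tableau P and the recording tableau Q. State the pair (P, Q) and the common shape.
P = [1, 2, 6] / [3, 4, 9] / [5, 8] / [7];  Q = [1, 2, 4] / [3, 6, 7] / [5, 9] / [8];  common shape = (3, 3, 2, 1)

Row-insert the values π_1, π_2, … into P one at a time, bumping the leftmost entry strictly greater than the inserted value down to the next row. The recording tableau Q records, in position (i, j), the step at which that cell was added to P.
  Insert 7 (step 1): P = [7];  Q = [1]
  Insert 8 (step 2): P = [7, 8];  Q = [1, 2]
  Insert 5 (step 3): P = [5, 8] / [7];  Q = [1, 2] / [3]
  Insert 9 (step 4): P = [5, 8, 9] / [7];  Q = [1, 2, 4] / [3]
  Insert 3 (step 5): P = [3, 8, 9] / [5] / [7];  Q = [1, 2, 4] / [3] / [5]
  Insert 4 (step 6): P = [3, 4, 9] / [5, 8] / [7];  Q = [1, 2, 4] / [3, 6] / [5]
  Insert 6 (step 7): P = [3, 4, 6] / [5, 8, 9] / [7];  Q = [1, 2, 4] / [3, 6, 7] / [5]
  Insert 1 (step 8): P = [1, 4, 6] / [3, 8, 9] / [5] / [7];  Q = [1, 2, 4] / [3, 6, 7] / [5] / [8]
  Insert 2 (step 9): P = [1, 2, 6] / [3, 4, 9] / [5, 8] / [7];  Q = [1, 2, 4] / [3, 6, 7] / [5, 9] / [8]
Final shape: (3, 3, 2, 1).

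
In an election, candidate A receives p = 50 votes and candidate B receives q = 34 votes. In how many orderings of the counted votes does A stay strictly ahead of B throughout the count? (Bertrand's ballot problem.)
Strict-lead orderings = 70304834838164197398192

Total orderings of the 84 votes with 50 for A: C(84, 50) = 369100382900362036340508. By the Bertrand ballot formula (Cycle Lemma / reflection principle), the number of orderings in which A is strictly ahead of B throughout is (p − q)/(p + q) · C(p + q, p) = (50 − 34)/(50 + 34) · 369100382900362036340508 = 70304834838164197398192.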